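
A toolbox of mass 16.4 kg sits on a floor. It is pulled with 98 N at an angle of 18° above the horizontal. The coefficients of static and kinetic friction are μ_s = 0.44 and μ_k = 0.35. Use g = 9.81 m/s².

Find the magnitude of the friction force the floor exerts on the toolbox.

f ≈ 45.7 N

N = m g − P sin α = 160.9 − 98×sin 18° = 130.6 N.
The horizontal driving force is P cos α = 93.2 N, so equilibrium needs friction f = 93.2 N.
μ_s N = 0.44 × 130.6 = 57.46 N.
The required friction exceeds μ_s N, so the toolbox moves and f = μ_k N = 45.7 N.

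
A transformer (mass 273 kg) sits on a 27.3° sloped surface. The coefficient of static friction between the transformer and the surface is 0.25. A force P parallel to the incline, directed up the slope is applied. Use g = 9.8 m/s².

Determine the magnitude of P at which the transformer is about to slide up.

At impending motion up the slope, friction acts down-slope at its limit: f = μ_s N.
P is parallel to the surface, so N = m g cos θ = 2380 N.
Along the incline: P = m g sin θ + μ_s N = 1230 + 0.25×2380 = 1820 N.

P ≈ 1820 N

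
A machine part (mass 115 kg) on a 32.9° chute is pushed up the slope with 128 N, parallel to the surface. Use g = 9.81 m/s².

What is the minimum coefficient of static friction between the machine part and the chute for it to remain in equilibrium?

N = m g cos θ = 947.2 N.
Friction must make up the shortfall along the incline: f = m g sin θ − P = 612.8 − 128 = 484.8 N.
At the threshold f = μ_s N, so μ_s,min = 484.8/947.2 = 0.512.

μ_s,min ≈ 0.512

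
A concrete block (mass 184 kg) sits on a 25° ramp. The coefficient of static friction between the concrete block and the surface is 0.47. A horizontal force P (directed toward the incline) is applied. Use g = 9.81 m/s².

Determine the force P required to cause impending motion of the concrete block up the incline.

At impending motion up the slope, friction acts down-slope at its limit: f = μ_s N.
Perpendicular to the incline: N = m g cos θ + P sin θ.
Along the incline: P cos θ = m g sin θ + μ_s N = m g sin θ + μ_s (m g cos θ + P sin θ).
Solving, P (cos θ − μ_s sin θ) = m g (sin θ + μ_s cos θ), so P = 184×9.81×(sin 25° + 0.47 cos 25°)/(cos 25° − 0.47 sin 25°) = 1810×0.8486/0.7077 = 2160 N.

P ≈ 2160 N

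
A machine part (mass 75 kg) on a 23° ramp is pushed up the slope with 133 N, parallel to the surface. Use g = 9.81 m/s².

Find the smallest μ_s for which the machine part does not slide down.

N = m g cos θ = 677.3 N.
Friction must make up the shortfall along the incline: f = m g sin θ − P = 287.5 − 133 = 154.5 N.
At the threshold f = μ_s N, so μ_s,min = 154.5/677.3 = 0.228.

μ_s,min ≈ 0.228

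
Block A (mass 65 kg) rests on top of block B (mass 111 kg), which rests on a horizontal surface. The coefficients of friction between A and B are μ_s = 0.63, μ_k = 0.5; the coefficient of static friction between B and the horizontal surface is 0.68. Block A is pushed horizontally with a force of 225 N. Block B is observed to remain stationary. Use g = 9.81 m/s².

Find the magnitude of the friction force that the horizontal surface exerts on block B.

Between the blocks, N₁ = m_A g = 637.6 N.
Maximum static friction on A from B: μ_s N₁ = 0.63×637.6 = 401.7 N.
P = 225 N is within that limit, so A and B move together (both at rest); the A–B friction is simply f₁ = P = 225 N.
B experiences an equal 225 N forward from A (third law). B is in equilibrium, so the floor supplies f₂ = 225 N of static friction (limit μ_s(m_A+m_B)g = 1174 N, not exceeded).

f ≈ 225 N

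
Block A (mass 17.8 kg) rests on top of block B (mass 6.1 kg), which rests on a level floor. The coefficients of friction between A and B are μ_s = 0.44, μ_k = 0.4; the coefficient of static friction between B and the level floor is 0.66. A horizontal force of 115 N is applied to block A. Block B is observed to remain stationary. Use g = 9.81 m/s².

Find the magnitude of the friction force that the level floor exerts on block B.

The normal force B exerts on A is simply A's weight, N₁ = 174.6 N.
So the A–B interface can sustain at most μ_s N₁ = 76.83 N of static friction.
Since P = 115 N > 76.83 N, A slides on B; the A–B friction is kinetic: f₁ = μ_k N₁ = 0.4×174.6 = 69.8 N.
B experiences an equal 69.8 N forward from A (third law). B is in equilibrium, so the floor supplies f₂ = 69.8 N of static friction (limit μ_s(m_A+m_B)g = 154.7 N, not exceeded).

f ≈ 69.8 N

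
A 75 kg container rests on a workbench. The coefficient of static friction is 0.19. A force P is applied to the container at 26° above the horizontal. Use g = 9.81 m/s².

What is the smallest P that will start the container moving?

P ≈ 142 N

N = m g − P sin α (the pull lifts the container).
At impending slip, P cos α = μ_s N = μ_s (m g − P sin α).
Solving: P (cos α + μ_s sin α) = μ_s m g → P = 0.19×736/(cos 26° + 0.19 sin 26°) = 140/0.9821 = 142 N.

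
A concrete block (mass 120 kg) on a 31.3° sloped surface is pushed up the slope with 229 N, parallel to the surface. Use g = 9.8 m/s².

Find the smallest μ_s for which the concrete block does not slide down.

N = m g cos θ = 1005 N.
Friction must make up the shortfall along the incline: f = m g sin θ − P = 611 − 229 = 382 N.
At the threshold f = μ_s N, so μ_s,min = 382/1005 = 0.38.

μ_s,min ≈ 0.38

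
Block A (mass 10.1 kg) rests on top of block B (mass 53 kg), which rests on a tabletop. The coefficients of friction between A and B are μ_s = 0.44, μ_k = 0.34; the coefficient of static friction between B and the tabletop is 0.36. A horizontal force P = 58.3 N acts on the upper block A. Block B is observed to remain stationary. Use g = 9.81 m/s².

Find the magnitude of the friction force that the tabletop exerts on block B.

f ≈ 33.7 N

The normal force B exerts on A is simply A's weight, N₁ = 99.08 N.
So the A–B interface can sustain at most μ_s N₁ = 43.6 N of static friction.
Since P = 58.3 N > 43.6 N, A slides on B; the A–B friction is kinetic: f₁ = μ_k N₁ = 0.34×99.08 = 33.7 N.
B experiences an equal 33.7 N forward from A (third law). B is in equilibrium, so the floor supplies f₂ = 33.7 N of static friction (limit μ_s(m_A+m_B)g = 222.8 N, not exceeded).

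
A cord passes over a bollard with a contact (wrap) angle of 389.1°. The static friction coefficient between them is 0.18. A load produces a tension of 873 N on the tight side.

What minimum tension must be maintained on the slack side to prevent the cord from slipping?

T_min ≈ 257 N

Capstan equation at impending slip: T_tight/T_slack = e^{μβ}.
β = 389.1° = 6.791 rad; e^{μβ} = e^{0.18×6.791} = 3.395.
T_slack = T_tight / e^{μβ} = 873 / 3.395 = 257 N.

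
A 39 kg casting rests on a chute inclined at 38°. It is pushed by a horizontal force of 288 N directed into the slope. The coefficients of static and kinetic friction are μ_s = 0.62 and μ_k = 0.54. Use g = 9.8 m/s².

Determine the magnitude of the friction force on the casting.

Normal direction: N = m g cos θ + P sin θ = 478.5 N.
Parallel to the incline: P cos θ − m g sin θ = 226.9 − 235.3 = -8.359 N; the friction needed to balance this is 8.359 N acting up the slope.
Maximum static friction: μ_s N = 0.62 × 478.5 = 296.7 N.
|f_req| = 8.359 ≤ 296.7 N → the casting is in equilibrium; friction equals the required value.

f ≈ 8.36 N (up the incline)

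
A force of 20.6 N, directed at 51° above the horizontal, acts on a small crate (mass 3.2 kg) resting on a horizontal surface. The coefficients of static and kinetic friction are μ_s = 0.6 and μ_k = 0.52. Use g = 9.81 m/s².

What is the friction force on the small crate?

The vertical component of P reduces the normal force: N = m g − P sin α = 31.39 − 16.01 = 15.38 N.
For equilibrium, f = P cos α = 20.6×cos 51° = 12.96 N.
μ_s N = 0.6 × 15.38 = 9.23 N.
12.96 > 9.23 N → the small crate slides; f = μ_k N = 0.52×15.38 = 8 N.

f ≈ 8 N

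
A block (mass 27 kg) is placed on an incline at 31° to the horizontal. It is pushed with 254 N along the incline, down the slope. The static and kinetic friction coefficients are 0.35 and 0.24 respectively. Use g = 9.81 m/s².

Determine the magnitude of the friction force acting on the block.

f ≈ 54.5 N (up the incline)

The normal reaction is N = m g cos θ = 227 N.
Parallel to the incline, ΣF = 0 gives f = m g sin θ + P = 136.4 + 254 = 390.4 N (up-slope positive).
Static friction can supply at most μ_s N = 79.46 N.
|390.4| exceeds 79.46 N, so the block slips down-slope; friction is kinetic, f = μ_k N = 0.24×227 = 54.5 N.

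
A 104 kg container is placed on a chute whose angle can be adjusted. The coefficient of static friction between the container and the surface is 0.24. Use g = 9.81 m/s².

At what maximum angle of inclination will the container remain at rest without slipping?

At the slip threshold, m g sin θ = μ_s · m g cos θ, so tan θ = μ_s.
θ_max = arctan(0.24) = 13.5°.

θ_max ≈ 13.5°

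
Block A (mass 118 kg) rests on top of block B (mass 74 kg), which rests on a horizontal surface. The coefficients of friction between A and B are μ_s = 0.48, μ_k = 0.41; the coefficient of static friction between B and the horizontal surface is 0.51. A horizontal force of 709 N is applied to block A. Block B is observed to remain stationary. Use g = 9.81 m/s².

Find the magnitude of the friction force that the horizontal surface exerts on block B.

Between the blocks, N₁ = m_A g = 1158 N.
Maximum static friction on A from B: μ_s N₁ = 0.48×1158 = 555.6 N.
Since P = 709 N > 555.6 N, A slides on B; the A–B friction is kinetic: f₁ = μ_k N₁ = 0.41×1158 = 475 N.
B experiences an equal 475 N forward from A (third law). B is in equilibrium, so the floor supplies f₂ = 475 N of static friction (limit μ_s(m_A+m_B)g = 960.6 N, not exceeded).

f ≈ 475 N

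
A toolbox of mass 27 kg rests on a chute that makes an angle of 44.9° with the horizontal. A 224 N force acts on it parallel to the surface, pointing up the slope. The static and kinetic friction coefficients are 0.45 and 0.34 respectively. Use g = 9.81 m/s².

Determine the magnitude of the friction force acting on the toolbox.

The normal reaction is N = m g cos θ = 187.6 N.
For equilibrium along the incline the friction force must supply f = m g sin θ − P = 187 − 224 = -37.04 N (positive meaning up-slope).
The static-friction ceiling is μ_s N = 0.45 × 187.6 = 84.43 N.
Since |-37.04| ≤ 84.43 N, static friction is sufficient; f equals the required value, not μ_s N.

f ≈ 37 N (down the incline)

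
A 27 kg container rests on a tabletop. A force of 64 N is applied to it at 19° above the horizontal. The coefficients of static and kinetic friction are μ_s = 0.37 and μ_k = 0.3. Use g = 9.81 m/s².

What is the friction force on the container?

The vertical component of P reduces the normal force: N = m g − P sin α = 264.9 − 20.84 = 244 N.
The horizontal driving force is P cos α = 60.51 N, so equilibrium needs friction f = 60.51 N.
μ_s N = 0.37 × 244 = 90.29 N.
Since 60.51 N does not exceed the limit, the container stays at rest and f = 60.5 N.

f ≈ 60.5 N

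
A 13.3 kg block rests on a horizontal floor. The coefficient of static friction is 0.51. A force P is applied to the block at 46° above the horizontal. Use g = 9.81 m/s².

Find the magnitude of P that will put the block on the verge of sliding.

N = m g − P sin α (the pull lifts the block).
At impending slip, P cos α = μ_s N = μ_s (m g − P sin α).
Solving: P (cos α + μ_s sin α) = μ_s m g → P = 0.51×130/(cos 46° + 0.51 sin 46°) = 66.5/1.062 = 62.7 N.

P ≈ 62.7 N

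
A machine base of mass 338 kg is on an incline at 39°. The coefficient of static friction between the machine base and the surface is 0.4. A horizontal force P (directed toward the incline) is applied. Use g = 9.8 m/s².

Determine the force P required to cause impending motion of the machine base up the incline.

P ≈ 5930 N

At impending motion up the slope, friction acts down-slope at its limit: f = μ_s N.
Perpendicular to the incline: N = m g cos θ + P sin θ.
Along the incline: P cos θ = m g sin θ + μ_s N = m g sin θ + μ_s (m g cos θ + P sin θ).
Solving, P (cos θ − μ_s sin θ) = m g (sin θ + μ_s cos θ), so P = 338×9.8×(sin 39° + 0.4 cos 39°)/(cos 39° − 0.4 sin 39°) = 3310×0.9402/0.5254 = 5930 N.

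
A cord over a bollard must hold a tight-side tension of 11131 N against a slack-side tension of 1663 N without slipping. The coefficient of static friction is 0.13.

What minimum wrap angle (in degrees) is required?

T₂/T₁ = e^{μβ} → β = ln(T₂/T₁)/μ.
β = ln(11131/1663)/0.13 = 1.901/0.13 = 14.62 rad.
In degrees: β = 14.62 × 180/π = 838°.

β_min ≈ 838°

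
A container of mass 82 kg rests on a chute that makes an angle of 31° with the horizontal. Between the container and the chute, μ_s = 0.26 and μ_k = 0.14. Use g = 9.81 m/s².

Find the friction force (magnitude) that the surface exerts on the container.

The normal reaction is N = m g cos θ = 689.5 N.
Along the slope the weight component is m g sin θ = 414.3 N; friction must supply exactly this, acting up-slope.
Static friction can supply at most μ_s N = 179.3 N.
Since |414.3| > 179.3 N, static friction cannot hold it; the container slides down the incline and kinetic friction applies: f = μ_k N = 0.14 × 689.5 = 96.5 N.

f ≈ 96.5 N (up the incline)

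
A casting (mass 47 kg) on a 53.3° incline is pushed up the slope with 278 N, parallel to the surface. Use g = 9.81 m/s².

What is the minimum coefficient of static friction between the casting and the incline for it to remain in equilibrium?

μ_s,min ≈ 0.333

N = m g cos θ = 275.5 N.
Friction must make up the shortfall along the incline: f = m g sin θ − P = 369.7 − 278 = 91.67 N.
At the threshold f = μ_s N, so μ_s,min = 91.67/275.5 = 0.333.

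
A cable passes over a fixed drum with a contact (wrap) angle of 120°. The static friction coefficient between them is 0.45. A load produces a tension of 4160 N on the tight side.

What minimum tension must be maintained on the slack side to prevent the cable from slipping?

T_min ≈ 1620 N

Capstan equation at impending slip: T_tight/T_slack = e^{μβ}.
β = 120° = 2.094 rad; e^{μβ} = e^{0.45×2.094} = 2.566.
T_slack = T_tight / e^{μβ} = 4160 / 2.566 = 1620 N.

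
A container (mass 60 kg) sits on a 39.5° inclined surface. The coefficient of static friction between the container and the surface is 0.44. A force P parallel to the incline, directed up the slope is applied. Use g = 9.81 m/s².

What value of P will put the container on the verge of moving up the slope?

At impending motion up the slope, friction acts down-slope at its limit: f = μ_s N.
P is parallel to the surface, so N = m g cos θ = 454 N.
Along the incline: P = m g sin θ + μ_s N = 374 + 0.44×454 = 574 N.

P ≈ 574 N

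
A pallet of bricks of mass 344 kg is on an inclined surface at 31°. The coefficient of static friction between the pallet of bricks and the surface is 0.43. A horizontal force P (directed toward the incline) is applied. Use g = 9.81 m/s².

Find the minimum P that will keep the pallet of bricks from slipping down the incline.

P_min ≈ 458 N

The pallet of bricks tends to slide down (tan θ > μ_s), so at the point of impending slip friction acts up-slope at its limit: f = μ_s N.
Perpendicular to the incline: N = m g cos θ + P sin θ.
Along the incline: P cos θ + μ_s N = m g sin θ, i.e. P cos θ + μ_s (m g cos θ + P sin θ) = m g sin θ.
Solving, P (cos θ + μ_s sin θ) = m g (sin θ − μ_s cos θ), so P = 3370×0.1465/1.079 = 458 N.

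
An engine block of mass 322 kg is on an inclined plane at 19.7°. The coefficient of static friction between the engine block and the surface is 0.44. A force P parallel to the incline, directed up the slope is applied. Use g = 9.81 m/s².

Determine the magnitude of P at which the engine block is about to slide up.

At impending motion up the slope, friction acts down-slope at its limit: f = μ_s N.
P is parallel to the surface, so N = m g cos θ = 2970 N.
Along the incline: P = m g sin θ + μ_s N = 1060 + 0.44×2970 = 2370 N.

P ≈ 2370 N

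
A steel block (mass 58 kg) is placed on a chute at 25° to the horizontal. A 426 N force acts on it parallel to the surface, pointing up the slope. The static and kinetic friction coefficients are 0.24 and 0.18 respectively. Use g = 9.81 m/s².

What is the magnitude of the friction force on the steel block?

f ≈ 92.8 N (down the incline)

Normal force: N = m g cos θ = 58 × 9.81 × cos 25° = 515.7 N.
The friction needed for equilibrium is m g sin θ − P = 240.5 − 426 = -185.5 N, measured positive up-slope.
Static friction can supply at most μ_s N = 123.8 N.
|-185.5| exceeds 123.8 N, so the steel block slips up-slope; friction is kinetic, f = μ_k N = 0.18×515.7 = 92.8 N.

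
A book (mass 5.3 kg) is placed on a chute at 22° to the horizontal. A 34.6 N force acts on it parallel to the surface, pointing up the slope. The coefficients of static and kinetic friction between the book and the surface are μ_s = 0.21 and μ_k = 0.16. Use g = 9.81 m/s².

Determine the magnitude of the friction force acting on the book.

The normal reaction is N = m g cos θ = 48.21 N.
Parallel to the incline, ΣF = 0 gives f = m g sin θ − P = 19.48 − 34.6 = -15.12 N (up-slope positive).
Static friction can supply at most μ_s N = 10.12 N.
|-15.12| exceeds 10.12 N, so the book slips up-slope; friction is kinetic, f = μ_k N = 0.16×48.21 = 7.71 N.

f ≈ 7.71 N (down the incline)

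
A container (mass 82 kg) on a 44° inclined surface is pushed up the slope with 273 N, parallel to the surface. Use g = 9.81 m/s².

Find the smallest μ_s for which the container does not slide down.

N = m g cos θ = 578.7 N.
Friction must make up the shortfall along the incline: f = m g sin θ − P = 558.8 − 273 = 285.8 N.
At the threshold f = μ_s N, so μ_s,min = 285.8/578.7 = 0.494.

μ_s,min ≈ 0.494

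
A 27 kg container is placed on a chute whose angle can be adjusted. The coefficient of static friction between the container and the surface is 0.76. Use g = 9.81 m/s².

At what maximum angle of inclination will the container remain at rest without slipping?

θ_max ≈ 37.2°

At the slip threshold, m g sin θ = μ_s · m g cos θ, so tan θ = μ_s.
θ_max = arctan(0.76) = 37.2°.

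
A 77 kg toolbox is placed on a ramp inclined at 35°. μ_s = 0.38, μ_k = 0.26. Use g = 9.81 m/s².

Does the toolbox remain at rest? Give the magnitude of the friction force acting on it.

N = m g cos θ = 619 N.
Down-slope weight component: m g sin θ = 433 N.
μ_s N = 235 N.
433 > 235 N, so it slides; kinetic friction f = μ_k N = 0.26×619 = 161 N.

f ≈ 161 N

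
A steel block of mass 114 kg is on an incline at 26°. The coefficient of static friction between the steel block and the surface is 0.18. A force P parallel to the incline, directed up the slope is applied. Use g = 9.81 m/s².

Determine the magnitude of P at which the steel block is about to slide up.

At impending motion up the slope, friction acts down-slope at its limit: f = μ_s N.
P is parallel to the surface, so N = m g cos θ = 1010 N.
Along the incline: P = m g sin θ + μ_s N = 490 + 0.18×1010 = 671 N.

P ≈ 671 N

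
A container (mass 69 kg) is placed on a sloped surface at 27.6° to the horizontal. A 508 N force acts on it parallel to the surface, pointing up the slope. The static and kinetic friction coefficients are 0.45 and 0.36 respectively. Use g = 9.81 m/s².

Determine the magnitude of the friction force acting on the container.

The normal reaction is N = m g cos θ = 599.9 N.
For equilibrium along the incline the friction force must supply f = m g sin θ − P = 313.6 − 508 = -194.4 N (positive meaning up-slope).
Maximum static friction available: μ_s N = 0.45 × 599.9 = 269.9 N.
Since |-194.4| ≤ 269.9 N, the container remains in static equilibrium and friction takes exactly the required value.

f ≈ 194 N (down the incline)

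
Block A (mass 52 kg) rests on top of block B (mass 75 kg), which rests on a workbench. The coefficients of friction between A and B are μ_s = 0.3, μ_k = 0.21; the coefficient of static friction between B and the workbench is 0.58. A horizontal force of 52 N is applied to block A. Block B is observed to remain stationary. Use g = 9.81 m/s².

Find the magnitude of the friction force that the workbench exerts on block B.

f ≈ 52 N

Between the blocks, N₁ = m_A g = 510.1 N.
Maximum static friction on A from B: μ_s N₁ = 0.3×510.1 = 153 N.
P = 52 N is within that limit, so A and B move together (both at rest); the A–B friction is simply f₁ = P = 52 N.
By Newton's third law B feels 52 N forward from A. With B stationary, the floor's static friction on B balances it: f₂ = 52 N (well within μ_s(m_A+m_B)g = 722.6 N).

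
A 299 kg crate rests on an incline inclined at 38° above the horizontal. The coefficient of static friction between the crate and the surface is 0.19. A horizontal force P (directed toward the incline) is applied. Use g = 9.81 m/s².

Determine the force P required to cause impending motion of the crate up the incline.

P ≈ 3350 N

At impending motion up the slope, friction acts down-slope at its limit: f = μ_s N.
Perpendicular to the incline: N = m g cos θ + P sin θ.
Along the incline: P cos θ = m g sin θ + μ_s N = m g sin θ + μ_s (m g cos θ + P sin θ).
Solving, P (cos θ − μ_s sin θ) = m g (sin θ + μ_s cos θ), so P = 299×9.81×(sin 38° + 0.19 cos 38°)/(cos 38° − 0.19 sin 38°) = 2930×0.7654/0.671 = 3350 N.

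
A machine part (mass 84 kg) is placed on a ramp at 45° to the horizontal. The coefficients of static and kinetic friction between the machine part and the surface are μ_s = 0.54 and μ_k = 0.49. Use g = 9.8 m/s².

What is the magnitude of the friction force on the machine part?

Perpendicular to the surface, N = m g cos θ = 84·9.8·cos 45° = 582.1 N.
Along the slope the weight component is m g sin θ = 582.1 N; friction must supply exactly this, acting up-slope.
The static-friction ceiling is μ_s N = 0.54 × 582.1 = 314.3 N.
|582.1| exceeds 314.3 N, so the machine part slips down-slope; friction is kinetic, f = μ_k N = 0.49×582.1 = 285 N.

f ≈ 285 N (up the incline)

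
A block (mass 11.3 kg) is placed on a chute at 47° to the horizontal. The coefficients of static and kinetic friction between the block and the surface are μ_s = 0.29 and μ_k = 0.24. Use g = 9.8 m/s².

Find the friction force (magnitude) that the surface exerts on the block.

Normal force: N = m g cos θ = 11.3 × 9.8 × cos 47° = 75.52 N.
Along the slope the weight component is m g sin θ = 80.99 N; friction must supply exactly this, acting up-slope.
Static friction can supply at most μ_s N = 21.9 N.
Since |80.99| > 21.9 N, static friction cannot hold it; the block slides down the incline and kinetic friction applies: f = μ_k N = 0.24 × 75.52 = 18.1 N.

f ≈ 18.1 N (up the incline)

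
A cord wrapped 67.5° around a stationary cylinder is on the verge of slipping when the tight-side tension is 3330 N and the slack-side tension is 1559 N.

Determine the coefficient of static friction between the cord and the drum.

T₂/T₁ = e^{μβ} → μ = ln(T₂/T₁)/β.
β = 67.5° = 1.178 rad.
μ = ln(3330/1559)/1.178 = ln(2.136)/1.178 = 0.644.

μ ≈ 0.644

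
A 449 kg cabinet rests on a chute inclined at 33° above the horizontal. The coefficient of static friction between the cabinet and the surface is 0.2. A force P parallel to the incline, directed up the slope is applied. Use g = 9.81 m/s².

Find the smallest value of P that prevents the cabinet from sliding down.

P_min ≈ 1660 N

The cabinet tends to slide down (tan θ > μ_s), so at the point of impending slip friction acts up-slope at its limit: f = μ_s N.
P is parallel to the surface, so N = m g cos θ = 3690 N.
Along the incline: P + μ_s N = m g sin θ, so P = 2400 − 0.2×3690 = 1660 N.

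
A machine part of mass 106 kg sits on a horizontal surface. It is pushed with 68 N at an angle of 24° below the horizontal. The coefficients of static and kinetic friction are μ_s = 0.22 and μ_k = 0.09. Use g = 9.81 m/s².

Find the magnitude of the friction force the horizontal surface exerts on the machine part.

Vertical equilibrium gives N = m g + P sin α = 1068 N.
For equilibrium, f = P cos α = 68×cos 24° = 62.12 N.
The static-friction limit is μ_s N = 234.9 N.
Since 62.12 N does not exceed the limit, the machine part stays at rest and f = 62.1 N.

f ≈ 62.1 N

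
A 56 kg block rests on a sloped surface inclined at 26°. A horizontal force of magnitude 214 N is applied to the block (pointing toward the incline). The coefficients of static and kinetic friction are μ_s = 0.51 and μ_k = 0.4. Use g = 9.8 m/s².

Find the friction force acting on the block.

f ≈ 48.2 N (up the incline)

Resolve perpendicular to the incline: N = m g cos θ + P sin θ = 56×9.8×cos 26° + 214×sin 26° = 587.1 N.
Along the incline, the net driving force (taking up-slope positive) is P cos θ − m g sin θ = 192.3 − 240.6 = -48.24 N, so equilibrium requires friction f = 48.24 N (up-slope).
Maximum static friction: μ_s N = 0.51 × 587.1 = 299.4 N.
|f_req| = 48.24 ≤ 299.4 N → the block is in equilibrium; friction equals the required value.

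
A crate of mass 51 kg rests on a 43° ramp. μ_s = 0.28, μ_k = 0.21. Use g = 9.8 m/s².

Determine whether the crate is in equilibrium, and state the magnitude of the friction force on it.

f ≈ 76.8 N

N = m g cos θ = 366 N.
Down-slope weight component: m g sin θ = 341 N.
μ_s N = 102 N.
341 > 102 N, so it slides; kinetic friction f = μ_k N = 0.21×366 = 76.8 N.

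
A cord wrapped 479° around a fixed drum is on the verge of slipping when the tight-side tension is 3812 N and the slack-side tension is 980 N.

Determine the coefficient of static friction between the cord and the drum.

μ ≈ 0.162

T₂/T₁ = e^{μβ} → μ = ln(T₂/T₁)/β.
β = 479° = 8.36 rad.
μ = ln(3812/980)/8.36 = ln(3.89)/8.36 = 0.162.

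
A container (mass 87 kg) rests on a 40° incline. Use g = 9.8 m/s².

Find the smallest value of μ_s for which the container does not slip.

μ_s,min ≈ 0.839

At the slip threshold m g sin θ = μ_s m g cos θ, so μ_s,min = tan θ.
μ_s,min = tan 40° = 0.839.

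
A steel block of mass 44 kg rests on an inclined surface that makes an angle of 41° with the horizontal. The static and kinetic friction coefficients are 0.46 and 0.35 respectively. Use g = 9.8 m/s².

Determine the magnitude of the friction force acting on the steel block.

f ≈ 114 N (up the incline)

Normal force: N = m g cos θ = 44 × 9.8 × cos 41° = 325.4 N.
Along the slope the weight component is m g sin θ = 282.9 N; friction must supply exactly this, acting up-slope.
Static friction can supply at most μ_s N = 149.7 N.
|282.9| exceeds 149.7 N, so the steel block slips down-slope; friction is kinetic, f = μ_k N = 0.35×325.4 = 114 N.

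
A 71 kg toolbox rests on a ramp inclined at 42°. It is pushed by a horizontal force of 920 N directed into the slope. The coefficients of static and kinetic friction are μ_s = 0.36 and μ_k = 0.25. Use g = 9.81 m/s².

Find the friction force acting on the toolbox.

Normal direction: N = m g cos θ + P sin θ = 1133 N.
Along the incline, the net driving force (taking up-slope positive) is P cos θ − m g sin θ = 683.7 − 466.1 = 217.6 N, so equilibrium requires friction f = -217.6 N (down-slope).
The limit of static friction is μ_s N = 408 N.
Since 217.6 N is within the 408 N limit, the toolbox stays put and friction is exactly 218 N.

f ≈ 218 N (down the incline)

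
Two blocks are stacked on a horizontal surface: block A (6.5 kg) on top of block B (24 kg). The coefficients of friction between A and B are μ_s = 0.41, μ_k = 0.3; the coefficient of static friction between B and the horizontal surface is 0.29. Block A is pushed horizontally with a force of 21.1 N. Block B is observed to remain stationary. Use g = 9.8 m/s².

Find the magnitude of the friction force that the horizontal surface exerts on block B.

The normal force B exerts on A is simply A's weight, N₁ = 63.7 N.
Maximum static friction on A from B: μ_s N₁ = 0.41×63.7 = 26.12 N.
P = 21.1 N is within that limit, so A and B move together (both at rest); the A–B friction is simply f₁ = P = 21.1 N.
By Newton's third law B feels 21.1 N forward from A. With B stationary, the floor's static friction on B balances it: f₂ = 21.1 N (well within μ_s(m_A+m_B)g = 86.68 N).

f ≈ 21.1 N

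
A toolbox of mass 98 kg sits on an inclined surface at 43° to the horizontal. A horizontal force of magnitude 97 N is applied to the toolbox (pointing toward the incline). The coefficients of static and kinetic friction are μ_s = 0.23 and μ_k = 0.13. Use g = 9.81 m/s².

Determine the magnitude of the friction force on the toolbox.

f ≈ 100 N (up the incline)

Normal direction: N = m g cos θ + P sin θ = 769.3 N.
Along the incline, the net driving force (taking up-slope positive) is P cos θ − m g sin θ = 70.94 − 655.7 = -584.7 N, so equilibrium requires friction f = 584.7 N (up-slope).
Maximum static friction: μ_s N = 0.23 × 769.3 = 176.9 N.
The required 584.7 N exceeds the static limit, so the toolbox slides down-slope and f = μ_k N = 0.13×769.3 = 100 N.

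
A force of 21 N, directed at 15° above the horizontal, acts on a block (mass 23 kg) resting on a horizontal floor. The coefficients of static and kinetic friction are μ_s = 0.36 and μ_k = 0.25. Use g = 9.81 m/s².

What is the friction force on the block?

Vertical equilibrium gives N = m g − P sin α = 220.2 N.
Horizontally, friction must balance P cos α = 20.28 N.
μ_s N = 0.36 × 220.2 = 79.27 N.
Since 20.28 N does not exceed the limit, the block stays at rest and f = 20.3 N.

f ≈ 20.3 N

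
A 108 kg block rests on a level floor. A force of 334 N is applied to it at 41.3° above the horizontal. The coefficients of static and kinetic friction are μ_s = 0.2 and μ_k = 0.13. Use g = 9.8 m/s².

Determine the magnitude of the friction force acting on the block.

f ≈ 109 N

N = m g − P sin α = 1058 − 334×sin 41.3° = 838 N.
Horizontally, friction must balance P cos α = 250.9 N.
μ_s N = 0.2 × 838 = 167.6 N.
The required friction exceeds μ_s N, so the block moves and f = μ_k N = 109 N.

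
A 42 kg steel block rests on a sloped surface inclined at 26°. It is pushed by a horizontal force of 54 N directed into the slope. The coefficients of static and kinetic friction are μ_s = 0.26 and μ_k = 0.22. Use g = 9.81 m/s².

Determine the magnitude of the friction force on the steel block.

The horizontal push has a component P sin θ into the surface, so N = m g cos θ + P sin θ = 370.3 + 23.67 = 394 N.
Parallel to the incline: P cos θ − m g sin θ = 48.53 − 180.6 = -132.1 N; the friction needed to balance this is 132.1 N acting up the slope.
The limit of static friction is μ_s N = 102.4 N.
|f_req| = 132.1 > 102.4 N → the steel block slides down the incline; f = μ_k N = 0.22 × 394 = 86.7 N.

f ≈ 86.7 N (up the incline)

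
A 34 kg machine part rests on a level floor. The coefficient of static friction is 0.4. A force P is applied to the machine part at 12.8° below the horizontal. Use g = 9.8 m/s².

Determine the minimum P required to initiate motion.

N = m g + P sin α (the push presses the machine part into the level floor).
At impending slip, P cos α = μ_s N = μ_s (m g + P sin α).
Solving: P (cos α − μ_s sin α) = μ_s m g → P = 0.4×333/(cos 12.8° − 0.4 sin 12.8°) = 133/0.8865 = 150 N.

P ≈ 150 N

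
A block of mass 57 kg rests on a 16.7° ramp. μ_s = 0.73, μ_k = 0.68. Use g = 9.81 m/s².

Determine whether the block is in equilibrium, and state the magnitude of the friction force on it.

N = m g cos θ = 536 N.
Down-slope weight component: m g sin θ = 161 N.
μ_s N = 391 N.
161 ≤ 391 N, so it stays put; friction = 161 N.

f ≈ 161 N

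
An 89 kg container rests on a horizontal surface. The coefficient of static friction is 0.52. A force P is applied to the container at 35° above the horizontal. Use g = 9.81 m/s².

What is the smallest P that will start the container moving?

N = m g − P sin α (the pull lifts the container).
At impending slip, P cos α = μ_s N = μ_s (m g − P sin α).
Solving: P (cos α + μ_s sin α) = μ_s m g → P = 0.52×873/(cos 35° + 0.52 sin 35°) = 454/1.117 = 406 N.

P ≈ 406 N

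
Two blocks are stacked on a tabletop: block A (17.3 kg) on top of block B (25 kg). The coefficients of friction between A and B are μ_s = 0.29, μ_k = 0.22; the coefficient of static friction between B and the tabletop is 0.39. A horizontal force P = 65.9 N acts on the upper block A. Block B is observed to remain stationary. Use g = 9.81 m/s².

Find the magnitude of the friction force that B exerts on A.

f ≈ 37.3 N

Between the blocks, N₁ = m_A g = 169.7 N.
So the A–B interface can sustain at most μ_s N₁ = 49.22 N of static friction.
P = 65.9 N exceeds that limit, so A slips over B and the interface friction becomes kinetic: f₁ = μ_k N₁ = 0.22×169.7 = 37.3 N.
By Newton's third law B feels 37.3 N forward from A. With B stationary, the floor's static friction on B balances it: f₂ = 37.3 N (well within μ_s(m_A+m_B)g = 161.8 N).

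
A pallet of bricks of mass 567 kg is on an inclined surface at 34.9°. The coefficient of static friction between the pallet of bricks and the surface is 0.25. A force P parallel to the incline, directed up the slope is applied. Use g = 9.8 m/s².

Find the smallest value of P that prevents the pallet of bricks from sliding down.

P_min ≈ 2040 N

The pallet of bricks tends to slide down (tan θ > μ_s), so at the point of impending slip friction acts up-slope at its limit: f = μ_s N.
P is parallel to the surface, so N = m g cos θ = 4560 N.
Along the incline: P + μ_s N = m g sin θ, so P = 3180 − 0.25×4560 = 2040 N.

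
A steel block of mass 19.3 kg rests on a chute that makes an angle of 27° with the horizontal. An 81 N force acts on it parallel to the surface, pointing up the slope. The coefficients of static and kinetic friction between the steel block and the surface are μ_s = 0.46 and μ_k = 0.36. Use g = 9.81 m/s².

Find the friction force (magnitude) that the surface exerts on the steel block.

f ≈ 4.96 N (up the incline)

Normal force: N = m g cos θ = 19.3 × 9.81 × cos 27° = 168.7 N.
Parallel to the incline, ΣF = 0 gives f = m g sin θ − P = 85.96 − 81 = 4.955 N (up-slope positive).
Maximum static friction available: μ_s N = 0.46 × 168.7 = 77.6 N.
Since |4.955| ≤ 77.6 N, the steel block remains in static equilibrium and friction takes exactly the required value.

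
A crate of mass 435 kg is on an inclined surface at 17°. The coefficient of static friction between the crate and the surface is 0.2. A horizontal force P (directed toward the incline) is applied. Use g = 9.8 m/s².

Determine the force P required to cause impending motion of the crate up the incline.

At impending motion up the slope, friction acts down-slope at its limit: f = μ_s N.
Perpendicular to the incline: N = m g cos θ + P sin θ.
Along the incline: P cos θ = m g sin θ + μ_s N = m g sin θ + μ_s (m g cos θ + P sin θ).
Solving, P (cos θ − μ_s sin θ) = m g (sin θ + μ_s cos θ), so P = 435×9.8×(sin 17° + 0.2 cos 17°)/(cos 17° − 0.2 sin 17°) = 4260×0.4836/0.8978 = 2300 N.

P ≈ 2300 N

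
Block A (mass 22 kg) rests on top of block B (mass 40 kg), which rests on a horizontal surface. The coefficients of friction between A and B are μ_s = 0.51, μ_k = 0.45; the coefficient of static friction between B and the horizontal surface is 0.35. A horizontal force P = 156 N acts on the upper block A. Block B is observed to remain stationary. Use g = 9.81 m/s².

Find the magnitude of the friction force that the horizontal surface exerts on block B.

The normal force B exerts on A is simply A's weight, N₁ = 215.8 N.
Maximum static friction on A from B: μ_s N₁ = 0.51×215.8 = 110.1 N.
P = 156 N exceeds that limit, so A slips over B and the interface friction becomes kinetic: f₁ = μ_k N₁ = 0.45×215.8 = 97.1 N.
By Newton's third law B feels 97.1 N forward from A. With B stationary, the floor's static friction on B balances it: f₂ = 97.1 N (well within μ_s(m_A+m_B)g = 212.9 N).

f ≈ 97.1 N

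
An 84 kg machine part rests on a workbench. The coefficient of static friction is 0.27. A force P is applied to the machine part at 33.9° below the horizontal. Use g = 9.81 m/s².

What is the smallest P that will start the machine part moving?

N = m g + P sin α (the push presses the machine part into the workbench).
At impending slip, P cos α = μ_s N = μ_s (m g + P sin α).
Solving: P (cos α − μ_s sin α) = μ_s m g → P = 0.27×824/(cos 33.9° − 0.27 sin 33.9°) = 222/0.6794 = 327 N.

P ≈ 327 N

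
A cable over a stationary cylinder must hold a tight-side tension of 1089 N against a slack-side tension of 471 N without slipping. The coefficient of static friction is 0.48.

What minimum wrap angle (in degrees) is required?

T₂/T₁ = e^{μβ} → β = ln(T₂/T₁)/μ.
β = ln(1089/471)/0.48 = 0.8382/0.48 = 1.746 rad.
In degrees: β = 1.746 × 180/π = 100°.

β_min ≈ 100°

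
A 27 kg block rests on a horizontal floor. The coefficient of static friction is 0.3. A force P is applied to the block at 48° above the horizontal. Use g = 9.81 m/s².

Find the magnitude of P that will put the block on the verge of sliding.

N = m g − P sin α (the pull lifts the block).
At impending slip, P cos α = μ_s N = μ_s (m g − P sin α).
Solving: P (cos α + μ_s sin α) = μ_s m g → P = 0.3×265/(cos 48° + 0.3 sin 48°) = 79.5/0.8921 = 89.1 N.

P ≈ 89.1 N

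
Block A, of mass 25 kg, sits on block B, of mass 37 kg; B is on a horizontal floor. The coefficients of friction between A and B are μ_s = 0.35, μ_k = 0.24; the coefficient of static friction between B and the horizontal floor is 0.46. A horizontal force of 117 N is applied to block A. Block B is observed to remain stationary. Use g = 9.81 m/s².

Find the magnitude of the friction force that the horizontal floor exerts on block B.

The normal force B exerts on A is simply A's weight, N₁ = 245.2 N.
Maximum static friction on A from B: μ_s N₁ = 0.35×245.2 = 85.84 N.
Since P = 117 N > 85.84 N, A slides on B; the A–B friction is kinetic: f₁ = μ_k N₁ = 0.24×245.2 = 58.9 N.
By Newton's third law B feels 58.9 N forward from A. With B stationary, the floor's static friction on B balances it: f₂ = 58.9 N (well within μ_s(m_A+m_B)g = 279.8 N).

f ≈ 58.9 N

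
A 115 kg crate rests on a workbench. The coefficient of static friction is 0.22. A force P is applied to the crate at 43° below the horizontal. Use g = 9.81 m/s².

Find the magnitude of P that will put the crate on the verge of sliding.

N = m g + P sin α (the push presses the crate into the workbench).
At impending slip, P cos α = μ_s N = μ_s (m g + P sin α).
Solving: P (cos α − μ_s sin α) = μ_s m g → P = 0.22×1130/(cos 43° − 0.22 sin 43°) = 248/0.5813 = 427 N.

P ≈ 427 N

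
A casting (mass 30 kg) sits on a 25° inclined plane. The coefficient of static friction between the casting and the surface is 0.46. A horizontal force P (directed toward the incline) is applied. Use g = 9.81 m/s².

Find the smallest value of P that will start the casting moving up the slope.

At impending motion up the slope, friction acts down-slope at its limit: f = μ_s N.
Perpendicular to the incline: N = m g cos θ + P sin θ.
Along the incline: P cos θ = m g sin θ + μ_s N = m g sin θ + μ_s (m g cos θ + P sin θ).
Solving, P (cos θ − μ_s sin θ) = m g (sin θ + μ_s cos θ), so P = 30×9.81×(sin 25° + 0.46 cos 25°)/(cos 25° − 0.46 sin 25°) = 294×0.8395/0.7119 = 347 N.

P ≈ 347 N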